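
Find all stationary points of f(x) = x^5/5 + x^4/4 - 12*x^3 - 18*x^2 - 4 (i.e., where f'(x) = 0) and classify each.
f'(x) = x*(x^3 + x^2 - 36*x - 36)

Solve f'(x) = 0:
  Factor: x^4 + x^3 - 36*x^2 - 36*x = x*(x - 6)*(x + 1)*(x + 6) = 0.
  ⇒ x = -6, -1, 0, 6

f''(x) = 4*x^3 + 3*x^2 - 72*x - 36
Second-derivative test at each critical point:
  f''(-6) = -360 < 0 → local maximum
  f''(-1) = 35 > 0 → local minimum
  f''(0) = -36 < 0 → local maximum
  f''(6) = 504 > 0 → local minimum

Critical points: x = -6 (local maximum); x = -1 (local minimum); x = 0 (local maximum); x = 6 (local minimum)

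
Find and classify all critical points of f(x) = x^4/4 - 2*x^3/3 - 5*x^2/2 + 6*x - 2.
f'(x) = x^3 - 2*x^2 - 5*x + 6

Solve f'(x) = 0:
  Factor: x^3 - 2*x^2 - 5*x + 6 = (x - 3)*(x - 1)*(x + 2) = 0.
  ⇒ x = -2, 1, 3

f''(x) = 3*x^2 - 4*x - 5
Second-derivative test at each critical point:
  f''(-2) = 15 > 0 → local minimum
  f''(1) = -6 < 0 → local maximum
  f''(3) = 10 > 0 → local minimum

Critical points: x = -2 (local minimum); x = 1 (local maximum); x = 3 (local minimum)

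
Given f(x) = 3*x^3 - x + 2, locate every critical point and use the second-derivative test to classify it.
f'(x) = 9*x^2 - 1

Solve f'(x) = 0:
  Factor: 9*x^2 - 1 = (3*x - 1)*(3*x + 1) = 0.
  ⇒ x = -1/3, 1/3

f''(x) = 18*x
Second-derivative test at each critical point:
  f''(-1/3) = -6 < 0 → local maximum
  f''(1/3) = 6 > 0 → local minimum

Critical points: x = -1/3 (local maximum); x = 1/3 (local minimum)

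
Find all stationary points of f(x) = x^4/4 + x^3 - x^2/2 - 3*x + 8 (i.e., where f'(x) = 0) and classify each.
f'(x) = x^3 + 3*x^2 - x - 3

Solve f'(x) = 0:
  Factor: x^3 + 3*x^2 - x - 3 = (x - 1)*(x + 1)*(x + 3) = 0.
  ⇒ x = -3, -1, 1

f''(x) = 3*x^2 + 6*x - 1
Second-derivative test at each critical point:
  f''(-3) = 8 > 0 → local minimum
  f''(-1) = -4 < 0 → local maximum
  f''(1) = 8 > 0 → local minimum

Critical points: x = -3 (local minimum); x = -1 (local maximum); x = 1 (local minimum)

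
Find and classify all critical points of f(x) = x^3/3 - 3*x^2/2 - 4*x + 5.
f'(x) = x^2 - 3*x - 4

Solve f'(x) = 0:
  Factor: x^2 - 3*x - 4 = (x - 4)*(x + 1) = 0.
  ⇒ x = -1, 4

f''(x) = 2*x - 3
Second-derivative test at each critical point:
  f''(-1) = -5 < 0 → local maximum
  f''(4) = 5 > 0 → local minimum

Critical points: x = -1 (local maximum); x = 4 (local minimum)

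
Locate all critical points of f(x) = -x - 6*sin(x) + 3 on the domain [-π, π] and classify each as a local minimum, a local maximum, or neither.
f'(x) = -6*cos(x) - 1

Solve f'(x) = 0 on [-π, π]:
  f'(x) = 0 ⇔ cos(x) = -1/6, i.e. x = ±arccos(-1/6) + 2nπ; keep the solutions lying in [-π, π].
  ⇒ x = -acos(-1/6) ≈ -1.7382, acos(-1/6) ≈ 1.7382

f''(x) = 6*sin(x)
Second-derivative test at each critical point:
  f''(-1.7382) = -5.9161 < 0 → local maximum
  f''(1.7382) = 5.9161 > 0 → local minimum

Critical points: x = -acos(-1/6) ≈ -1.7382 (local maximum); x = acos(-1/6) ≈ 1.7382 (local minimum)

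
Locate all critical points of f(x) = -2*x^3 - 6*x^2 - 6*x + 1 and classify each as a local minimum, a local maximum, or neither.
f'(x) = -6*x^2 - 12*x - 6

Solve f'(x) = 0:
  Factor: -6*x^2 - 12*x - 6 = -6*(x + 1)^2 = 0.
  ⇒ x = -1

f''(x) = -12*x - 12
Second-derivative test at each critical point:
  f''(-1) = 0, so the second-derivative test is inconclusive; use the first-derivative test: f'(-5/4) = -0.3750, f'(-3/4) = -0.3750 — f' is negative on both sides (no sign change) → neither a local maximum nor a local minimum

Critical points: x = -1 (neither)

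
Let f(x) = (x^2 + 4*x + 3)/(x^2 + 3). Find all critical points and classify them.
f'(x) = 4*(3 - x^2)/(x^4 + 6*x^2 + 9)

Solve f'(x) = 0:
  f'(x) = -4*(x^2 - 3)/(x^2 + 3)^2; the denominator is positive wherever f is defined, so f'(x) = 0 ⇔ 12 - 4*x^2 = 0.
  Factor: 12 - 4*x^2 = -4*(x^2 - 3); x^2 - 3 = 0 has no rational roots; quadratic formula: x = (0 ± √12)/2.
  ⇒ x = -sqrt(3) ≈ -1.7321, sqrt(3) ≈ 1.7321

f''(x) = 8*x*(x^2 - 9)/(x^6 + 9*x^4 + 27*x^2 + 27)
Second-derivative test at each critical point:
  f''(-1.7321) = 0.3849 > 0 → local minimum
  f''(1.7321) = -0.3849 < 0 → local maximum

Critical points: x = -sqrt(3) ≈ -1.7321 (local minimum); x = sqrt(3) ≈ 1.7321 (local maximum)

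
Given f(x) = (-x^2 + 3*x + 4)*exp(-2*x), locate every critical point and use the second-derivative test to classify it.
f'(x) = (2*x^2 - 8*x - 5)*exp(-2*x)

Solve f'(x) = 0:
  f'(x) = (2*x^2 - 8*x - 5)·exp(-2*x) and exp(-2*x) > 0 for every x, so f'(x) = 0 ⇔ 2*x^2 - 8*x - 5 = 0.
  2*x^2 - 8*x - 5 = 0 has no rational roots; quadratic formula: x = (8 ± √104)/4.
  ⇒ x = 2 - sqrt(26)/2 ≈ -0.5495, 2 + sqrt(26)/2 ≈ 4.5495

f''(x) = 2*(-2*x^2 + 10*x + 1)*exp(-2*x)
Second-derivative test at each critical point:
  f''(-0.5495) = -30.6066 < 0 → local maximum
  f''(4.5495) = 0.0011 > 0 → local minimum

Critical points: x = 2 - sqrt(26)/2 ≈ -0.5495 (local maximum); x = 2 + sqrt(26)/2 ≈ 4.5495 (local minimum)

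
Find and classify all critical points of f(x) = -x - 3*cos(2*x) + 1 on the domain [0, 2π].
f'(x) = 6*sin(2*x) - 1

Solve f'(x) = 0 on [0, 2π]:
  f'(x) = 0 ⇔ sin(2*x) = 1/6, i.e. 2*x = arcsin(1/6) + 2nπ or 2*x = π − arcsin(1/6) + 2nπ; keep the solutions lying in [0, 2π].
  ⇒ x = asin(1/6)/2 ≈ 0.0837, -asin(1/6)/2 + pi/2 ≈ 1.4871, asin(1/6)/2 + pi ≈ 3.2253, -asin(1/6)/2 + 3*pi/2 ≈ 4.6287

f''(x) = 12*cos(2*x)
Second-derivative test at each critical point:
  f''(0.0837) = 11.8322 > 0 → local minimum
  f''(1.4871) = -11.8322 < 0 → local maximum
  f''(3.2253) = 11.8322 > 0 → local minimum
  f''(4.6287) = -11.8322 < 0 → local maximum

Critical points: x = asin(1/6)/2 ≈ 0.0837 (local minimum); x = -asin(1/6)/2 + pi/2 ≈ 1.4871 (local maximum); x = asin(1/6)/2 + pi ≈ 3.2253 (local minimum); x = -asin(1/6)/2 + 3*pi/2 ≈ 4.6287 (local maximum)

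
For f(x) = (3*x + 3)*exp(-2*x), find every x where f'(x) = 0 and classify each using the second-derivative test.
f'(x) = 3*(-2*x - 1)*exp(-2*x)

Solve f'(x) = 0:
  f'(x) = (-6*x - 3)·exp(-2*x) and exp(-2*x) > 0 for every x, so f'(x) = 0 ⇔ -6*x - 3 = 0.
  Factor: -6*x - 3 = -3*(2*x + 1) = 0.
  ⇒ x = -1/2

f''(x) = 12*x*exp(-2*x)
Second-derivative test at each critical point:
  f''(-1/2) = -16.3097 < 0 → local maximum

Critical points: x = -1/2 (local maximum)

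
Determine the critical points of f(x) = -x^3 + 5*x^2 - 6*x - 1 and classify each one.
f'(x) = -3*x^2 + 10*x - 6

Solve f'(x) = 0:
  3*x^2 - 10*x + 6 = 0 has no rational roots; quadratic formula: x = (10 ± √28)/6.
  ⇒ x = 5/3 - sqrt(7)/3 ≈ 0.7847, sqrt(7)/3 + 5/3 ≈ 2.5486

f''(x) = 10 - 6*x
Second-derivative test at each critical point:
  f''(0.7847) = 5.2915 > 0 → local minimum
  f''(2.5486) = -5.2915 < 0 → local maximum

Critical points: x = 5/3 - sqrt(7)/3 ≈ 0.7847 (local minimum); x = sqrt(7)/3 + 5/3 ≈ 2.5486 (local maximum)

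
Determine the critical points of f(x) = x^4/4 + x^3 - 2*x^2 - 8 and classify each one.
f'(x) = x*(x^2 + 3*x - 4)

Solve f'(x) = 0:
  Factor: x^3 + 3*x^2 - 4*x = x*(x - 1)*(x + 4) = 0.
  ⇒ x = -4, 0, 1

f''(x) = 3*x^2 + 6*x - 4
Second-derivative test at each critical point:
  f''(-4) = 20 > 0 → local minimum
  f''(0) = -4 < 0 → local maximum
  f''(1) = 5 > 0 → local minimum

Critical points: x = -4 (local minimum); x = 0 (local maximum); x = 1 (local minimum)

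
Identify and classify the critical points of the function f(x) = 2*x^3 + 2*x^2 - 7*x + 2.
f'(x) = 6*x^2 + 4*x - 7

Solve f'(x) = 0:
  6*x^2 + 4*x - 7 = 0 has no rational roots; quadratic formula: x = (-4 ± √184)/12.
  ⇒ x = -sqrt(46)/6 - 1/3 ≈ -1.4637, -1/3 + sqrt(46)/6 ≈ 0.7971

f''(x) = 12*x + 4
Second-derivative test at each critical point:
  f''(-1.4637) = -13.5647 < 0 → local maximum
  f''(0.7971) = 13.5647 > 0 → local minimum

Critical points: x = -sqrt(46)/6 - 1/3 ≈ -1.4637 (local maximum); x = -1/3 + sqrt(46)/6 ≈ 0.7971 (local minimum)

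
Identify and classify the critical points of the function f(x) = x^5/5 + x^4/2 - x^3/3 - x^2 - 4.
f'(x) = x*(x^3 + 2*x^2 - x - 2)

Solve f'(x) = 0:
  Factor: x^4 + 2*x^3 - x^2 - 2*x = x*(x - 1)*(x + 1)*(x + 2) = 0.
  ⇒ x = -2, -1, 0, 1

f''(x) = 4*x^3 + 6*x^2 - 2*x - 2
Second-derivative test at each critical point:
  f''(-2) = -6 < 0 → local maximum
  f''(-1) = 2 > 0 → local minimum
  f''(0) = -2 < 0 → local maximum
  f''(1) = 6 > 0 → local minimum

Critical points: x = -2 (local maximum); x = -1 (local minimum); x = 0 (local maximum); x = 1 (local minimum)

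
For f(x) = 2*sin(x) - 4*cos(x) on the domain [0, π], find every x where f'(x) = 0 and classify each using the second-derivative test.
f'(x) = 4*sin(x) + 2*cos(x)

Solve f'(x) = 0 on [0, π]:
  f'(x) = 0 ⇔ 2*cos(x) = -4*sin(x) ⇔ tan(x) = -1/2, i.e. x = arctan(-1/2) + nπ; keep the solutions lying in [0, π].
  ⇒ x = pi - atan(1/2) ≈ 2.6779

f''(x) = -2*sin(x) + 4*cos(x)
Second-derivative test at each critical point:
  f''(2.6779) = -4.4721 < 0 → local maximum

Critical points: x = pi - atan(1/2) ≈ 2.6779 (local maximum)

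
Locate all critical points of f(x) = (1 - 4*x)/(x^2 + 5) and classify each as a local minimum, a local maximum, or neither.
f'(x) = 2*(2*x^2 - x - 10)/(x^4 + 10*x^2 + 25)

Solve f'(x) = 0:
  f'(x) = 2*(x + 2)*(2*x - 5)/(x^2 + 5)^2; the denominator is positive wherever f is defined, so f'(x) = 0 ⇔ 4*x^2 - 2*x - 20 = 0.
  Factor: 4*x^2 - 2*x - 20 = 2*(x + 2)*(2*x - 5) = 0.
  ⇒ x = -2, 5/2

f''(x) = 2*(4*x^2*(1 - 4*x) + (12*x - 1)*(x^2 + 5))/(x^2 + 5)^3
Second-derivative test at each critical point:
  f''(-2) = -2/9 < 0 → local maximum
  f''(5/2) = 32/225 > 0 → local minimum

Critical points: x = -2 (local maximum); x = 5/2 (local minimum)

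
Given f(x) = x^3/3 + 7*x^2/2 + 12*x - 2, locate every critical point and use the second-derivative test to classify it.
f'(x) = x^2 + 7*x + 12

Solve f'(x) = 0:
  Factor: x^2 + 7*x + 12 = (x + 3)*(x + 4) = 0.
  ⇒ x = -4, -3

f''(x) = 2*x + 7
Second-derivative test at each critical point:
  f''(-4) = -1 < 0 → local maximum
  f''(-3) = 1 > 0 → local minimum

Critical points: x = -4 (local maximum); x = -3 (local minimum)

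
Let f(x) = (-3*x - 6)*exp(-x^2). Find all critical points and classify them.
f'(x) = 3*(2*x*(x + 2) - 1)*exp(-x^2)

Solve f'(x) = 0:
  f'(x) = (6*x^2 + 12*x - 3)·exp(-x^2) and exp(-x^2) > 0 for every x, so f'(x) = 0 ⇔ 6*x^2 + 12*x - 3 = 0.
  Factor: 6*x^2 + 12*x - 3 = 3*(2*x^2 + 4*x - 1); 2*x^2 + 4*x - 1 = 0 has no rational roots; quadratic formula: x = (-4 ± √24)/4.
  ⇒ x = -sqrt(6)/2 - 1 ≈ -2.2247, -1 + sqrt(6)/2 ≈ 0.2247

f''(x) = 6*(-2*x^2*(x + 2) + 3*x + 2)*exp(-x^2)
Second-derivative test at each critical point:
  f''(-2.2247) = -0.1042 < 0 → local maximum
  f''(0.2247) = 13.9730 > 0 → local minimum

Critical points: x = -sqrt(6)/2 - 1 ≈ -2.2247 (local maximum); x = -1 + sqrt(6)/2 ≈ 0.2247 (local minimum)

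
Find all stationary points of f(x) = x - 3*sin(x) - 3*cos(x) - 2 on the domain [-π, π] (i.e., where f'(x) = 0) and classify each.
f'(x) = -3*sqrt(2)*cos(x + pi/4) + 1

Solve f'(x) = 0 on [-π, π]:
  f'(x) = 0 ⇔ 3*sin(x) - 3*cos(x) = -1. Write the left side as R·cos(x + φ) with R = √((-3)² + (-3)²) = 3*sqrt(2), cos φ = -sqrt(2)/2, sin φ = -sqrt(2)/2; then cos(x + φ) = -sqrt(2)/6. Solve for x and keep the solutions lying in [-π, π].
  ⇒ x = -pi + atan((-sqrt(17) - 1)/(1 - sqrt(17))) ≈ -2.1183, atan((-1 + sqrt(17))/(1 + sqrt(17))) ≈ 0.5475

f''(x) = 3*sqrt(2)*sin(x + pi/4)
Second-derivative test at each critical point:
  f''(-2.1183) = -4.1231 < 0 → local maximum
  f''(0.5475) = 4.1231 > 0 → local minimum

Critical points: x = -pi + atan((-sqrt(17) - 1)/(1 - sqrt(17))) ≈ -2.1183 (local maximum); x = atan((-1 + sqrt(17))/(1 + sqrt(17))) ≈ 0.5475 (local minimum)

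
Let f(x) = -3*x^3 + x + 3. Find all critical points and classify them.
f'(x) = 1 - 9*x^2

Solve f'(x) = 0:
  Factor: 1 - 9*x^2 = -(3*x - 1)*(3*x + 1) = 0.
  ⇒ x = -1/3, 1/3

f''(x) = -18*x
Second-derivative test at each critical point:
  f''(-1/3) = 6 > 0 → local minimum
  f''(1/3) = -6 < 0 → local maximum

Critical points: x = -1/3 (local minimum); x = 1/3 (local maximum)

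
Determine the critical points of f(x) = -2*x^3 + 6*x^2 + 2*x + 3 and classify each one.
f'(x) = -6*x^2 + 12*x + 2

Solve f'(x) = 0:
  Factor: -6*x^2 + 12*x + 2 = -2*(3*x^2 - 6*x - 1); 3*x^2 - 6*x - 1 = 0 has no rational roots; quadratic formula: x = (6 ± √48)/6.
  ⇒ x = 1 - 2*sqrt(3)/3 ≈ -0.1547, 1 + 2*sqrt(3)/3 ≈ 2.1547

f''(x) = 12 - 12*x
Second-derivative test at each critical point:
  f''(-0.1547) = 13.8564 > 0 → local minimum
  f''(2.1547) = -13.8564 < 0 → local maximum

Critical points: x = 1 - 2*sqrt(3)/3 ≈ -0.1547 (local minimum); x = 1 + 2*sqrt(3)/3 ≈ 2.1547 (local maximum)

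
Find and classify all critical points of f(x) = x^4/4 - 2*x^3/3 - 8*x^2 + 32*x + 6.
f'(x) = x^3 - 2*x^2 - 16*x + 32

Solve f'(x) = 0:
  Factor: x^3 - 2*x^2 - 16*x + 32 = (x - 4)*(x - 2)*(x + 4) = 0.
  ⇒ x = -4, 2, 4

f''(x) = 3*x^2 - 4*x - 16
Second-derivative test at each critical point:
  f''(-4) = 48 > 0 → local minimum
  f''(2) = -12 < 0 → local maximum
  f''(4) = 16 > 0 → local minimum

Critical points: x = -4 (local minimum); x = 2 (local maximum); x = 4 (local minimum)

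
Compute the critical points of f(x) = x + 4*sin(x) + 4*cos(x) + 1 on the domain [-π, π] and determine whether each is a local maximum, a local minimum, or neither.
f'(x) = 4*sqrt(2)*cos(x + pi/4) + 1

Solve f'(x) = 0 on [-π, π]:
  f'(x) = 0 ⇔ -4*sin(x) + 4*cos(x) = -1. Write the left side as R·cos(x + φ) with R = √(4² + 4²) = 4*sqrt(2), cos φ = sqrt(2)/2, sin φ = sqrt(2)/2; then cos(x + φ) = -sqrt(2)/8. Solve for x and keep the solutions lying in [-π, π].
  ⇒ x = -pi + atan((1 - sqrt(31))/(-sqrt(31) - 1)) ≈ -2.5339, atan((1 + sqrt(31))/(-1 + sqrt(31))) ≈ 0.9631

f''(x) = -4*sqrt(2)*sin(x + pi/4)
Second-derivative test at each critical point:
  f''(-2.5339) = 5.5678 > 0 → local minimum
  f''(0.9631) = -5.5678 < 0 → local maximum

Critical points: x = -pi + atan((1 - sqrt(31))/(-sqrt(31) - 1)) ≈ -2.5339 (local minimum); x = atan((1 + sqrt(31))/(-1 + sqrt(31))) ≈ 0.9631 (local maximum)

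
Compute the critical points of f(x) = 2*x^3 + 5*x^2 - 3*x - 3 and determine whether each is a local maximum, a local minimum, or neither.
f'(x) = 6*x^2 + 10*x - 3

Solve f'(x) = 0:
  6*x^2 + 10*x - 3 = 0 has no rational roots; quadratic formula: x = (-10 ± √172)/12.
  ⇒ x = -sqrt(43)/6 - 5/6 ≈ -1.9262, -5/6 + sqrt(43)/6 ≈ 0.2596

f''(x) = 12*x + 10
Second-derivative test at each critical point:
  f''(-1.9262) = -13.1149 < 0 → local maximum
  f''(0.2596) = 13.1149 > 0 → local minimum

Critical points: x = -sqrt(43)/6 - 5/6 ≈ -1.9262 (local maximum); x = -5/6 + sqrt(43)/6 ≈ 0.2596 (local minimum)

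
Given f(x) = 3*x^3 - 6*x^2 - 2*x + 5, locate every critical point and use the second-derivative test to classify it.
f'(x) = 9*x^2 - 12*x - 2

Solve f'(x) = 0:
  9*x^2 - 12*x - 2 = 0 has no rational roots; quadratic formula: x = (12 ± √216)/18.
  ⇒ x = 2/3 - sqrt(6)/3 ≈ -0.1498, 2/3 + sqrt(6)/3 ≈ 1.4832

f''(x) = 18*x - 12
Second-derivative test at each critical point:
  f''(-0.1498) = -14.6969 < 0 → local maximum
  f''(1.4832) = 14.6969 > 0 → local minimum

Critical points: x = 2/3 - sqrt(6)/3 ≈ -0.1498 (local maximum); x = 2/3 + sqrt(6)/3 ≈ 1.4832 (local minimum)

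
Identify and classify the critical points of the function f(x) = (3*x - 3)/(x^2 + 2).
f'(x) = 3*(x^2 - 2*x*(x - 1) + 2)/(x^2 + 2)^2

Solve f'(x) = 0:
  f'(x) = -3*(x^2 - 2*x - 2)/(x^2 + 2)^2; the denominator is positive wherever f is defined, so f'(x) = 0 ⇔ -3*x^2 + 6*x + 6 = 0.
  Factor: -3*x^2 + 6*x + 6 = -3*(x^2 - 2*x - 2); x^2 - 2*x - 2 = 0 has no rational roots; quadratic formula: x = (2 ± √12)/2.
  ⇒ x = 1 - sqrt(3) ≈ -0.7321, 1 + sqrt(3) ≈ 2.7321

f''(x) = 6*(4*x^2*(x - 1) + (1 - 3*x)*(x^2 + 2))/(x^2 + 2)^3
Second-derivative test at each critical point:
  f''(-0.7321) = 1.6160 > 0 → local minimum
  f''(2.7321) = -0.1160 < 0 → local maximum

Critical points: x = 1 - sqrt(3) ≈ -0.7321 (local minimum); x = 1 + sqrt(3) ≈ 2.7321 (local maximum)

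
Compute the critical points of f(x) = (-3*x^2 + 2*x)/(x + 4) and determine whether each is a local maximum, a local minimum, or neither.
f'(x) = (-3*x^2 - 24*x + 8)/(x^2 + 8*x + 16)

Solve f'(x) = 0:
  f'(x) = -(3*x^2 + 24*x - 8)/(x + 4)^2; the denominator is positive wherever f is defined, so f'(x) = 0 ⇔ -3*x^2 - 24*x + 8 = 0.
  3*x^2 + 24*x - 8 = 0 has no rational roots; quadratic formula: x = (-24 ± √672)/6.
  ⇒ x = -2*sqrt(42)/3 - 4 ≈ -8.3205, -4 + 2*sqrt(42)/3 ≈ 0.3205

f''(x) = -112/(x^3 + 12*x^2 + 48*x + 64)
Second-derivative test at each critical point:
  f''(-8.3205) = 1.3887 > 0 → local minimum
  f''(0.3205) = -1.3887 < 0 → local maximum

Critical points: x = -2*sqrt(42)/3 - 4 ≈ -8.3205 (local minimum); x = -4 + 2*sqrt(42)/3 ≈ 0.3205 (local maximum)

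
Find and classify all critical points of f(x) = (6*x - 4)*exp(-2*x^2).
f'(x) = 2*(-4*x*(3*x - 2) + 3)*exp(-2*x^2)

Solve f'(x) = 0:
  f'(x) = (-24*x^2 + 16*x + 6)·exp(-2*x^2) and exp(-2*x^2) > 0 for every x, so f'(x) = 0 ⇔ -24*x^2 + 16*x + 6 = 0.
  Factor: -24*x^2 + 16*x + 6 = -2*(12*x^2 - 8*x - 3); 12*x^2 - 8*x - 3 = 0 has no rational roots; quadratic formula: x = (8 ± √208)/24.
  ⇒ x = 1/3 - sqrt(13)/6 ≈ -0.2676, 1/3 + sqrt(13)/6 ≈ 0.9343

f''(x) = 8*(4*x^2*(3*x - 2) - 9*x + 2)*exp(-2*x^2)
Second-derivative test at each critical point:
  f''(-0.2676) = 24.9957 > 0 → local minimum
  f''(0.9343) = -5.0341 < 0 → local maximum

Critical points: x = 1/3 - sqrt(13)/6 ≈ -0.2676 (local minimum); x = 1/3 + sqrt(13)/6 ≈ 0.9343 (local maximum)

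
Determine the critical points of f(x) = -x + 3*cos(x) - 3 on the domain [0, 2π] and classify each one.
f'(x) = -3*sin(x) - 1

Solve f'(x) = 0 on [0, 2π]:
  f'(x) = 0 ⇔ sin(x) = -1/3, i.e. x = arcsin(-1/3) + 2nπ or x = π − arcsin(-1/3) + 2nπ; keep the solutions lying in [0, 2π].
  ⇒ x = asin(1/3) + pi ≈ 3.4814, -asin(1/3) + 2*pi ≈ 5.9433

f''(x) = -3*cos(x)
Second-derivative test at each critical point:
  f''(3.4814) = 2.8284 > 0 → local minimum
  f''(5.9433) = -2.8284 < 0 → local maximum

Critical points: x = asin(1/3) + pi ≈ 3.4814 (local minimum); x = -asin(1/3) + 2*pi ≈ 5.9433 (local maximum)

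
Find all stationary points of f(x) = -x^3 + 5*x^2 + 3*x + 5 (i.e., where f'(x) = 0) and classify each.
f'(x) = -3*x^2 + 10*x + 3

Solve f'(x) = 0:
  3*x^2 - 10*x - 3 = 0 has no rational roots; quadratic formula: x = (10 ± √136)/6.
  ⇒ x = 5/3 - sqrt(34)/3 ≈ -0.2770, 5/3 + sqrt(34)/3 ≈ 3.6103

f''(x) = 10 - 6*x
Second-derivative test at each critical point:
  f''(-0.2770) = 11.6619 > 0 → local minimum
  f''(3.6103) = -11.6619 < 0 → local maximum

Critical points: x = 5/3 - sqrt(34)/3 ≈ -0.2770 (local minimum); x = 5/3 + sqrt(34)/3 ≈ 3.6103 (local maximum)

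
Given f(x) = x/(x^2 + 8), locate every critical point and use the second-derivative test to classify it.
f'(x) = (8 - x^2)/(x^4 + 16*x^2 + 64)

Solve f'(x) = 0:
  f'(x) = -(x^2 - 8)/(x^2 + 8)^2; the denominator is positive wherever f is defined, so f'(x) = 0 ⇔ 8 - x^2 = 0.
  x^2 - 8 = 0 has no rational roots; quadratic formula: x = (0 ± √32)/2.
  ⇒ x = -2*sqrt(2) ≈ -2.8284, 2*sqrt(2) ≈ 2.8284

f''(x) = 2*x*(x^2 - 24)/(x^2 + 8)^3
Second-derivative test at each critical point:
  f''(-2.8284) = 0.0221 > 0 → local minimum
  f''(2.8284) = -0.0221 < 0 → local maximum

Critical points: x = -2*sqrt(2) ≈ -2.8284 (local minimum); x = 2*sqrt(2) ≈ 2.8284 (local maximum)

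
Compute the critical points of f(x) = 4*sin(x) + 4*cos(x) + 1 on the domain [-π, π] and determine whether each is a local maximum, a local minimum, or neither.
f'(x) = 4*sqrt(2)*cos(x + pi/4)

Solve f'(x) = 0 on [-π, π]:
  f'(x) = 0 ⇔ 4*cos(x) = 4*sin(x) ⇔ tan(x) = 1, i.e. x = arctan(1) + nπ; keep the solutions lying in [-π, π].
  ⇒ x = -3*pi/4 ≈ -2.3562, pi/4 ≈ 0.7854

f''(x) = -4*sqrt(2)*sin(x + pi/4)
Second-derivative test at each critical point:
  f''(-2.3562) = 5.6569 > 0 → local minimum
  f''(0.7854) = -5.6569 < 0 → local maximum

Critical points: x = -3*pi/4 ≈ -2.3562 (local minimum); x = pi/4 ≈ 0.7854 (local maximum)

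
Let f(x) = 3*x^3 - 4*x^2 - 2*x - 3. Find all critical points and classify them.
f'(x) = 9*x^2 - 8*x - 2

Solve f'(x) = 0:
  9*x^2 - 8*x - 2 = 0 has no rational roots; quadratic formula: x = (8 ± √136)/18.
  ⇒ x = 4/9 - sqrt(34)/9 ≈ -0.2034, 4/9 + sqrt(34)/9 ≈ 1.0923

f''(x) = 18*x - 8
Second-derivative test at each critical point:
  f''(-0.2034) = -11.6619 < 0 → local maximum
  f''(1.0923) = 11.6619 > 0 → local minimum

Critical points: x = 4/9 - sqrt(34)/9 ≈ -0.2034 (local maximum); x = 4/9 + sqrt(34)/9 ≈ 1.0923 (local minimum)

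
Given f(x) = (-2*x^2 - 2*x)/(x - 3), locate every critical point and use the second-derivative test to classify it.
f'(x) = 2*(-x^2 + 6*x + 3)/(x^2 - 6*x + 9)

Solve f'(x) = 0:
  f'(x) = -2*(x^2 - 6*x - 3)/(x - 3)^2; the denominator is positive wherever f is defined, so f'(x) = 0 ⇔ -2*x^2 + 12*x + 6 = 0.
  Factor: -2*x^2 + 12*x + 6 = -2*(x^2 - 6*x - 3); x^2 - 6*x - 3 = 0 has no rational roots; quadratic formula: x = (6 ± √48)/2.
  ⇒ x = 3 - 2*sqrt(3) ≈ -0.4641, 3 + 2*sqrt(3) ≈ 6.4641

f''(x) = -48/(x^3 - 9*x^2 + 27*x - 27)
Second-derivative test at each critical point:
  f''(-0.4641) = 1.1547 > 0 → local minimum
  f''(6.4641) = -1.1547 < 0 → local maximum

Critical points: x = 3 - 2*sqrt(3) ≈ -0.4641 (local minimum); x = 3 + 2*sqrt(3) ≈ 6.4641 (local maximum)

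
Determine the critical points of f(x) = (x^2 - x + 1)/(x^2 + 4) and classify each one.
f'(x) = (x^2 + 6*x - 4)/(x^4 + 8*x^2 + 16)

Solve f'(x) = 0:
  f'(x) = (x^2 + 6*x - 4)/(x^2 + 4)^2; the denominator is positive wherever f is defined, so f'(x) = 0 ⇔ x^2 + 6*x - 4 = 0.
  x^2 + 6*x - 4 = 0 has no rational roots; quadratic formula: x = (-6 ± √52)/2.
  ⇒ x = -sqrt(13) - 3 ≈ -6.6056, -3 + sqrt(13) ≈ 0.6056

f''(x) = 2*(-x^3 - 9*x^2 + 12*x + 12)/(x^6 + 12*x^4 + 48*x^2 + 64)
Second-derivative test at each critical point:
  f''(-6.6056) = -0.0032 < 0 → local maximum
  f''(0.6056) = 0.3782 > 0 → local minimum

Critical points: x = -sqrt(13) - 3 ≈ -6.6056 (local maximum); x = -3 + sqrt(13) ≈ 0.6056 (local minimum)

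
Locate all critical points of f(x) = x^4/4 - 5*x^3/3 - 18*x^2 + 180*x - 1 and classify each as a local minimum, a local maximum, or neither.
f'(x) = x^3 - 5*x^2 - 36*x + 180

Solve f'(x) = 0:
  Factor: x^3 - 5*x^2 - 36*x + 180 = (x - 6)*(x - 5)*(x + 6) = 0.
  ⇒ x = -6, 5, 6

f''(x) = 3*x^2 - 10*x - 36
Second-derivative test at each critical point:
  f''(-6) = 132 > 0 → local minimum
  f''(5) = -11 < 0 → local maximum
  f''(6) = 12 > 0 → local minimum

Critical points: x = -6 (local minimum); x = 5 (local maximum); x = 6 (local minimum)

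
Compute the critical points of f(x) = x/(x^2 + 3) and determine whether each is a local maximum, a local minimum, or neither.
f'(x) = (3 - x^2)/(x^4 + 6*x^2 + 9)

Solve f'(x) = 0:
  f'(x) = -(x^2 - 3)/(x^2 + 3)^2; the denominator is positive wherever f is defined, so f'(x) = 0 ⇔ 3 - x^2 = 0.
  x^2 - 3 = 0 has no rational roots; quadratic formula: x = (0 ± √12)/2.
  ⇒ x = -sqrt(3) ≈ -1.7321, sqrt(3) ≈ 1.7321

f''(x) = 2*x*(x^2 - 9)/(x^2 + 3)^3
Second-derivative test at each critical point:
  f''(-1.7321) = 0.0962 > 0 → local minimum
  f''(1.7321) = -0.0962 < 0 → local maximum

Critical points: x = -sqrt(3) ≈ -1.7321 (local minimum); x = sqrt(3) ≈ 1.7321 (local maximum)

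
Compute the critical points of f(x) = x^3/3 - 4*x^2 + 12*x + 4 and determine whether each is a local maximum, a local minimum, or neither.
f'(x) = x^2 - 8*x + 12

Solve f'(x) = 0:
  Factor: x^2 - 8*x + 12 = (x - 6)*(x - 2) = 0.
  ⇒ x = 2, 6

f''(x) = 2*x - 8
Second-derivative test at each critical point:
  f''(2) = -4 < 0 → local maximum
  f''(6) = 4 > 0 → local minimum

Critical points: x = 2 (local maximum); x = 6 (local minimum)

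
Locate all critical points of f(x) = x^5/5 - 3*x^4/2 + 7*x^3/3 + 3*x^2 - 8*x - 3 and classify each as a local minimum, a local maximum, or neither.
f'(x) = x^4 - 6*x^3 + 7*x^2 + 6*x - 8

Solve f'(x) = 0:
  Factor: x^4 - 6*x^3 + 7*x^2 + 6*x - 8 = (x - 4)*(x - 2)*(x - 1)*(x + 1) = 0.
  ⇒ x = -1, 1, 2, 4

f''(x) = 4*x^3 - 18*x^2 + 14*x + 6
Second-derivative test at each critical point:
  f''(-1) = -30 < 0 → local maximum
  f''(1) = 6 > 0 → local minimum
  f''(2) = -6 < 0 → local maximum
  f''(4) = 30 > 0 → local minimum

Critical points: x = -1 (local maximum); x = 1 (local minimum); x = 2 (local maximum); x = 4 (local minimum)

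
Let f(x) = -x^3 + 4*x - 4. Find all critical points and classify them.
f'(x) = 4 - 3*x^2

Solve f'(x) = 0:
  3*x^2 - 4 = 0 has no rational roots; quadratic formula: x = (0 ± √48)/6.
  ⇒ x = -2*sqrt(3)/3 ≈ -1.1547, 2*sqrt(3)/3 ≈ 1.1547

f''(x) = -6*x
Second-derivative test at each critical point:
  f''(-1.1547) = 6.9282 > 0 → local minimum
  f''(1.1547) = -6.9282 < 0 → local maximum

Critical points: x = -2*sqrt(3)/3 ≈ -1.1547 (local minimum); x = 2*sqrt(3)/3 ≈ 1.1547 (local maximum)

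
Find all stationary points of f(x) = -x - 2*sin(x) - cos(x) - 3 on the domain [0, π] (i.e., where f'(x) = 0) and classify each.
f'(x) = sin(x) - 2*cos(x) - 1

Solve f'(x) = 0 on [0, π]:
  f'(x) = 0 ⇔ sin(x) - 2*cos(x) = 1. Write the left side as R·cos(x + φ) with R = √((-2)² + (-1)²) = sqrt(5), cos φ = -2*sqrt(5)/5, sin φ = -sqrt(5)/5; then cos(x + φ) = sqrt(5)/5. Solve for x and keep the solutions lying in [0, π].
  ⇒ x = pi/2 ≈ 1.5708

f''(x) = 2*sin(x) + cos(x)
Second-derivative test at each critical point:
  f''(1.5708) = 2 > 0 → local minimum

Critical points: x = pi/2 ≈ 1.5708 (local minimum)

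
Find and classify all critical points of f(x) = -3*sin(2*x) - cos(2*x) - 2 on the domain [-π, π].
f'(x) = 2*sin(2*x) - 6*cos(2*x)

Solve f'(x) = 0 on [-π, π]:
  f'(x) = 0 ⇔ -3*cos(2*x) = -sin(2*x) ⇔ tan(2*x) = 3, i.e. 2*x = arctan(3) + nπ; keep the solutions lying in [-π, π].
  ⇒ x = -pi + atan(3)/2 ≈ -2.5171, -pi/2 + atan(3)/2 ≈ -0.9463, atan(3)/2 ≈ 0.6245, atan(3)/2 + pi/2 ≈ 2.1953

f''(x) = 12*sin(2*x) + 4*cos(2*x)
Second-derivative test at each critical point:
  f''(-2.5171) = 12.6491 > 0 → local minimum
  f''(-0.9463) = -12.6491 < 0 → local maximum
  f''(0.6245) = 12.6491 > 0 → local minimum
  f''(2.1953) = -12.6491 < 0 → local maximum

Critical points: x = -pi + atan(3)/2 ≈ -2.5171 (local minimum); x = -pi/2 + atan(3)/2 ≈ -0.9463 (local maximum); x = atan(3)/2 ≈ 0.6245 (local minimum); x = atan(3)/2 + pi/2 ≈ 2.1953 (local maximum)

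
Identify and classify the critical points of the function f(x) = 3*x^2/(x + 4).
f'(x) = 3*x*(x + 8)/(x^2 + 8*x + 16)

Solve f'(x) = 0:
  f'(x) = 3*x*(x + 8)/(x + 4)^2; the denominator is positive wherever f is defined, so f'(x) = 0 ⇔ 3*x^2 + 24*x = 0.
  Factor: 3*x^2 + 24*x = 3*x*(x + 8) = 0.
  ⇒ x = -8, 0

f''(x) = 96/(x^3 + 12*x^2 + 48*x + 64)
Second-derivative test at each critical point:
  f''(-8) = -3/2 < 0 → local maximum
  f''(0) = 3/2 > 0 → local minimum

Critical points: x = -8 (local maximum); x = 0 (local minimum)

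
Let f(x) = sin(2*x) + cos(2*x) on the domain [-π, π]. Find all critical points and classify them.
f'(x) = 2*sqrt(2)*cos(2*x + pi/4)

Solve f'(x) = 0 on [-π, π]:
  f'(x) = 0 ⇔ cos(2*x) = sin(2*x) ⇔ tan(2*x) = 1, i.e. 2*x = arctan(1) + nπ; keep the solutions lying in [-π, π].
  ⇒ x = -7*pi/8 ≈ -2.7489, -3*pi/8 ≈ -1.1781, pi/8 ≈ 0.3927, 5*pi/8 ≈ 1.9635

f''(x) = -4*sqrt(2)*sin(2*x + pi/4)
Second-derivative test at each critical point:
  f''(-2.7489) = -5.6569 < 0 → local maximum
  f''(-1.1781) = 5.6569 > 0 → local minimum
  f''(0.3927) = -5.6569 < 0 → local maximum
  f''(1.9635) = 5.6569 > 0 → local minimum

Critical points: x = -7*pi/8 ≈ -2.7489 (local maximum); x = -3*pi/8 ≈ -1.1781 (local minimum); x = pi/8 ≈ 0.3927 (local maximum); x = 5*pi/8 ≈ 1.9635 (local minimum)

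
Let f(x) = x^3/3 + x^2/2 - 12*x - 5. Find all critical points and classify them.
f'(x) = x^2 + x - 12

Solve f'(x) = 0:
  Factor: x^2 + x - 12 = (x - 3)*(x + 4) = 0.
  ⇒ x = -4, 3

f''(x) = 2*x + 1
Second-derivative test at each critical point:
  f''(-4) = -7 < 0 → local maximum
  f''(3) = 7 > 0 → local minimum

Critical points: x = -4 (local maximum); x = 3 (local minimum)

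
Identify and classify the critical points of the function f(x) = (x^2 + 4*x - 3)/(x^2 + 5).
f'(x) = 4*(-x^2 + 4*x + 5)/(x^4 + 10*x^2 + 25)

Solve f'(x) = 0:
  f'(x) = -4*(x - 5)*(x + 1)/(x^2 + 5)^2; the denominator is positive wherever f is defined, so f'(x) = 0 ⇔ -4*x^2 + 16*x + 20 = 0.
  Factor: -4*x^2 + 16*x + 20 = -4*(x - 5)*(x + 1) = 0.
  ⇒ x = -1, 5

f''(x) = 8*(x^3 - 6*x^2 - 15*x + 10)/(x^6 + 15*x^4 + 75*x^2 + 125)
Second-derivative test at each critical point:
  f''(-1) = 2/3 > 0 → local minimum
  f''(5) = -2/75 < 0 → local maximum

Critical points: x = -1 (local minimum); x = 5 (local maximum)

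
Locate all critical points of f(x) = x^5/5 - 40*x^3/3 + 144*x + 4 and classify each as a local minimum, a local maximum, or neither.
f'(x) = x^4 - 40*x^2 + 144

Solve f'(x) = 0:
  Factor: x^4 - 40*x^2 + 144 = (x - 6)*(x - 2)*(x + 2)*(x + 6) = 0.
  ⇒ x = -6, -2, 2, 6

f''(x) = 4*x*(x^2 - 20)
Second-derivative test at each critical point:
  f''(-6) = -384 < 0 → local maximum
  f''(-2) = 128 > 0 → local minimum
  f''(2) = -128 < 0 → local maximum
  f''(6) = 384 > 0 → local minimum

Critical points: x = -6 (local maximum); x = -2 (local minimum); x = 2 (local maximum); x = 6 (local minimum)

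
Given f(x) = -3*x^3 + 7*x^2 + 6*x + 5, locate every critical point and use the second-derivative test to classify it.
f'(x) = -9*x^2 + 14*x + 6

Solve f'(x) = 0:
  9*x^2 - 14*x - 6 = 0 has no rational roots; quadratic formula: x = (14 ± √412)/18.
  ⇒ x = 7/9 - sqrt(103)/9 ≈ -0.3499, 7/9 + sqrt(103)/9 ≈ 1.9054

f''(x) = 14 - 18*x
Second-derivative test at each critical point:
  f''(-0.3499) = 20.2978 > 0 → local minimum
  f''(1.9054) = -20.2978 < 0 → local maximum

Critical points: x = 7/9 - sqrt(103)/9 ≈ -0.3499 (local minimum); x = 7/9 + sqrt(103)/9 ≈ 1.9054 (local maximum)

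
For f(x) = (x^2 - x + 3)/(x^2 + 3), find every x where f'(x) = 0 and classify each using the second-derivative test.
f'(x) = (x^2 - 3)/(x^4 + 6*x^2 + 9)

Solve f'(x) = 0:
  f'(x) = (x^2 - 3)/(x^2 + 3)^2; the denominator is positive wherever f is defined, so f'(x) = 0 ⇔ x^2 - 3 = 0.
  x^2 - 3 = 0 has no rational roots; quadratic formula: x = (0 ± √12)/2.
  ⇒ x = -sqrt(3) ≈ -1.7321, sqrt(3) ≈ 1.7321

f''(x) = 2*x*(9 - x^2)/(x^6 + 9*x^4 + 27*x^2 + 27)
Second-derivative test at each critical point:
  f''(-1.7321) = -0.0962 < 0 → local maximum
  f''(1.7321) = 0.0962 > 0 → local minimum

Critical points: x = -sqrt(3) ≈ -1.7321 (local maximum); x = sqrt(3) ≈ 1.7321 (local minimum)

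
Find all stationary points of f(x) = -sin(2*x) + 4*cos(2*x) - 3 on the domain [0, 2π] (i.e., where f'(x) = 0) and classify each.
f'(x) = -8*sin(2*x) - 2*cos(2*x)

Solve f'(x) = 0 on [0, 2π]:
  f'(x) = 0 ⇔ -cos(2*x) = 4*sin(2*x) ⇔ tan(2*x) = -1/4, i.e. 2*x = arctan(-1/4) + nπ; keep the solutions lying in [0, 2π].
  ⇒ x = -atan(1/4)/2 + pi/2 ≈ 1.4483, pi - atan(1/4)/2 ≈ 3.0191, -atan(1/4)/2 + 3*pi/2 ≈ 4.5899, -atan(1/4)/2 + 2*pi ≈ 6.1607

f''(x) = 4*sin(2*x) - 16*cos(2*x)
Second-derivative test at each critical point:
  f''(1.4483) = 16.4924 > 0 → local minimum
  f''(3.0191) = -16.4924 < 0 → local maximum
  f''(4.5899) = 16.4924 > 0 → local minimum
  f''(6.1607) = -16.4924 < 0 → local maximum

Critical points: x = -atan(1/4)/2 + pi/2 ≈ 1.4483 (local minimum); x = pi - atan(1/4)/2 ≈ 3.0191 (local maximum); x = -atan(1/4)/2 + 3*pi/2 ≈ 4.5899 (local minimum); x = -atan(1/4)/2 + 2*pi ≈ 6.1607 (local maximum)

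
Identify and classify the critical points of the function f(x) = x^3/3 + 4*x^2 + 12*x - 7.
f'(x) = x^2 + 8*x + 12

Solve f'(x) = 0:
  Factor: x^2 + 8*x + 12 = (x + 2)*(x + 6) = 0.
  ⇒ x = -6, -2

f''(x) = 2*x + 8
Second-derivative test at each critical point:
  f''(-6) = -4 < 0 → local maximum
  f''(-2) = 4 > 0 → local minimum

Critical points: x = -6 (local maximum); x = -2 (local minimum)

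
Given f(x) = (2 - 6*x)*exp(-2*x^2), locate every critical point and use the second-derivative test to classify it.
f'(x) = 2*(4*x*(3*x - 1) - 3)*exp(-2*x^2)

Solve f'(x) = 0:
  f'(x) = (24*x^2 - 8*x - 6)·exp(-2*x^2) and exp(-2*x^2) > 0 for every x, so f'(x) = 0 ⇔ 24*x^2 - 8*x - 6 = 0.
  Factor: 24*x^2 - 8*x - 6 = 2*(12*x^2 - 4*x - 3); 12*x^2 - 4*x - 3 = 0 has no rational roots; quadratic formula: x = (4 ± √160)/24.
  ⇒ x = 1/6 - sqrt(10)/6 ≈ -0.3604, 1/6 + sqrt(10)/6 ≈ 0.6937

f''(x) = 8*(4*x^2*(1 - 3*x) + 9*x - 1)*exp(-2*x^2)
Second-derivative test at each critical point:
  f''(-0.3604) = -19.5112 < 0 → local maximum
  f''(0.6937) = 9.6626 > 0 → local minimum

Critical points: x = 1/6 - sqrt(10)/6 ≈ -0.3604 (local maximum); x = 1/6 + sqrt(10)/6 ≈ 0.6937 (local minimum)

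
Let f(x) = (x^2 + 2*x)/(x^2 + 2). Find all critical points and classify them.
f'(x) = 2*(-x^2 + 2*x + 2)/(x^4 + 4*x^2 + 4)

Solve f'(x) = 0:
  f'(x) = -2*(x^2 - 2*x - 2)/(x^2 + 2)^2; the denominator is positive wherever f is defined, so f'(x) = 0 ⇔ -2*x^2 + 4*x + 4 = 0.
  Factor: -2*x^2 + 4*x + 4 = -2*(x^2 - 2*x - 2); x^2 - 2*x - 2 = 0 has no rational roots; quadratic formula: x = (2 ± √12)/2.
  ⇒ x = 1 - sqrt(3) ≈ -0.7321, 1 + sqrt(3) ≈ 2.7321

f''(x) = 4*(x^3 - 3*x^2 - 6*x + 2)/(x^6 + 6*x^4 + 12*x^2 + 8)
Second-derivative test at each critical point:
  f''(-0.7321) = 1.0774 > 0 → local minimum
  f''(2.7321) = -0.0774 < 0 → local maximum

Critical points: x = 1 - sqrt(3) ≈ -0.7321 (local minimum); x = 1 + sqrt(3) ≈ 2.7321 (local maximum)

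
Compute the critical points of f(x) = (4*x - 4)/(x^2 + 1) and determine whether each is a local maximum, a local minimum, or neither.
f'(x) = 4*(x^2 - 2*x*(x - 1) + 1)/(x^2 + 1)^2

Solve f'(x) = 0:
  f'(x) = -4*(x^2 - 2*x - 1)/(x^2 + 1)^2; the denominator is positive wherever f is defined, so f'(x) = 0 ⇔ -4*x^2 + 8*x + 4 = 0.
  Factor: -4*x^2 + 8*x + 4 = -4*(x^2 - 2*x - 1); x^2 - 2*x - 1 = 0 has no rational roots; quadratic formula: x = (2 ± √8)/2.
  ⇒ x = 1 - sqrt(2) ≈ -0.4142, 1 + sqrt(2) ≈ 2.4142

f''(x) = 8*(4*x^2*(x - 1) + (1 - 3*x)*(x^2 + 1))/(x^2 + 1)^3
Second-derivative test at each critical point:
  f''(-0.4142) = 8.2426 > 0 → local minimum
  f''(2.4142) = -0.2426 < 0 → local maximum

Critical points: x = 1 - sqrt(2) ≈ -0.4142 (local minimum); x = 1 + sqrt(2) ≈ 2.4142 (local maximum)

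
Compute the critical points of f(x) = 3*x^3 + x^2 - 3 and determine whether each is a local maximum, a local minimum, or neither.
f'(x) = x*(9*x + 2)

Solve f'(x) = 0:
  Factor: 9*x^2 + 2*x = x*(9*x + 2) = 0.
  ⇒ x = -2/9, 0

f''(x) = 18*x + 2
Second-derivative test at each critical point:
  f''(-2/9) = -2 < 0 → local maximum
  f''(0) = 2 > 0 → local minimum

Critical points: x = -2/9 (local maximum); x = 0 (local minimum)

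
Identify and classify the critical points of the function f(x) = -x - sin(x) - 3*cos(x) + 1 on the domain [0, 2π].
f'(x) = 3*sin(x) - cos(x) - 1

Solve f'(x) = 0 on [0, 2π]:
  f'(x) = 0 ⇔ 3*sin(x) - cos(x) = 1. Write the left side as R·cos(x + φ) with R = √((-1)² + (-3)²) = sqrt(10), cos φ = -sqrt(10)/10, sin φ = -3*sqrt(10)/10; then cos(x + φ) = sqrt(10)/10. Solve for x and keep the solutions lying in [0, 2π].
  ⇒ x = atan(3/4) ≈ 0.6435, pi ≈ 3.1416

f''(x) = sin(x) + 3*cos(x)
Second-derivative test at each critical point:
  f''(0.6435) = 3 > 0 → local minimum
  f''(3.1416) = -3 < 0 → local maximum

Critical points: x = atan(3/4) ≈ 0.6435 (local minimum); x = pi ≈ 3.1416 (local maximum)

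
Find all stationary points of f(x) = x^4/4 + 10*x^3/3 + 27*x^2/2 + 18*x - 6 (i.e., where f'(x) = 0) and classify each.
f'(x) = x^3 + 10*x^2 + 27*x + 18

Solve f'(x) = 0:
  Factor: x^3 + 10*x^2 + 27*x + 18 = (x + 1)*(x + 3)*(x + 6) = 0.
  ⇒ x = -6, -3, -1

f''(x) = 3*x^2 + 20*x + 27
Second-derivative test at each critical point:
  f''(-6) = 15 > 0 → local minimum
  f''(-3) = -6 < 0 → local maximum
  f''(-1) = 10 > 0 → local minimum

Critical points: x = -6 (local minimum); x = -3 (local maximum); x = -1 (local minimum)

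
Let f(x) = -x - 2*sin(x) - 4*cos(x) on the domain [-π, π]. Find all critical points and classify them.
f'(x) = 4*sin(x) - 2*cos(x) - 1

Solve f'(x) = 0 on [-π, π]:
  f'(x) = 0 ⇔ 4*sin(x) - 2*cos(x) = 1. Write the left side as R·cos(x + φ) with R = √((-2)² + (-4)²) = 2*sqrt(5), cos φ = -sqrt(5)/5, sin φ = -2*sqrt(5)/5; then cos(x + φ) = sqrt(5)/10. Solve for x and keep the solutions lying in [-π, π].
  ⇒ x = -pi + atan((2 - sqrt(19))/(-2*sqrt(19) - 1)) ≈ -2.9035, atan((2 + sqrt(19))/(-1 + 2*sqrt(19))) ≈ 0.6892

f''(x) = 2*sin(x) + 4*cos(x)
Second-derivative test at each critical point:
  f''(-2.9035) = -4.3589 < 0 → local maximum
  f''(0.6892) = 4.3589 > 0 → local minimum

Critical points: x = -pi + atan((2 - sqrt(19))/(-2*sqrt(19) - 1)) ≈ -2.9035 (local maximum); x = atan((2 + sqrt(19))/(-1 + 2*sqrt(19))) ≈ 0.6892 (local minimum)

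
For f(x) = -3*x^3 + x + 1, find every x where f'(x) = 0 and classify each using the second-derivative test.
f'(x) = 1 - 9*x^2

Solve f'(x) = 0:
  Factor: 1 - 9*x^2 = -(3*x - 1)*(3*x + 1) = 0.
  ⇒ x = -1/3, 1/3

f''(x) = -18*x
Second-derivative test at each critical point:
  f''(-1/3) = 6 > 0 → local minimum
  f''(1/3) = -6 < 0 → local maximum

Critical points: x = -1/3 (local minimum); x = 1/3 (local maximum)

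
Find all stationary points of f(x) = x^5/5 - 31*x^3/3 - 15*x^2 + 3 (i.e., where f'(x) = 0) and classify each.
f'(x) = x*(x^3 - 31*x - 30)

Solve f'(x) = 0:
  Factor: x^4 - 31*x^2 - 30*x = x*(x - 6)*(x + 1)*(x + 5) = 0.
  ⇒ x = -5, -1, 0, 6

f''(x) = 4*x^3 - 62*x - 30
Second-derivative test at each critical point:
  f''(-5) = -220 < 0 → local maximum
  f''(-1) = 28 > 0 → local minimum
  f''(0) = -30 < 0 → local maximum
  f''(6) = 462 > 0 → local minimum

Critical points: x = -5 (local maximum); x = -1 (local minimum); x = 0 (local maximum); x = 6 (local minimum)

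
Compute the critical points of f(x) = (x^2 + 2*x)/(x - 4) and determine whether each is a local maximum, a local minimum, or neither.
f'(x) = (x^2 - 8*x - 8)/(x^2 - 8*x + 16)

Solve f'(x) = 0:
  f'(x) = (x^2 - 8*x - 8)/(x - 4)^2; the denominator is positive wherever f is defined, so f'(x) = 0 ⇔ x^2 - 8*x - 8 = 0.
  x^2 - 8*x - 8 = 0 has no rational roots; quadratic formula: x = (8 ± √96)/2.
  ⇒ x = 4 - 2*sqrt(6) ≈ -0.8990, 4 + 2*sqrt(6) ≈ 8.8990

f''(x) = 48/(x^3 - 12*x^2 + 48*x - 64)
Second-derivative test at each critical point:
  f''(-0.8990) = -0.4082 < 0 → local maximum
  f''(8.8990) = 0.4082 > 0 → local minimum

Critical points: x = 4 - 2*sqrt(6) ≈ -0.8990 (local maximum); x = 4 + 2*sqrt(6) ≈ 8.8990 (local minimum)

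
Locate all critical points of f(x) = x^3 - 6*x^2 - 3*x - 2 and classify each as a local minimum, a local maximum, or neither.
f'(x) = 3*x^2 - 12*x - 3

Solve f'(x) = 0:
  Factor: 3*x^2 - 12*x - 3 = 3*(x^2 - 4*x - 1); x^2 - 4*x - 1 = 0 has no rational roots; quadratic formula: x = (4 ± √20)/2.
  ⇒ x = 2 - sqrt(5) ≈ -0.2361, 2 + sqrt(5) ≈ 4.2361

f''(x) = 6*x - 12
Second-derivative test at each critical point:
  f''(-0.2361) = -13.4164 < 0 → local maximum
  f''(4.2361) = 13.4164 > 0 → local minimum

Critical points: x = 2 - sqrt(5) ≈ -0.2361 (local maximum); x = 2 + sqrt(5) ≈ 4.2361 (local minimum)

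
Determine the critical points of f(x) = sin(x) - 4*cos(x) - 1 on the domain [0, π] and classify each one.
f'(x) = 4*sin(x) + cos(x)

Solve f'(x) = 0 on [0, π]:
  f'(x) = 0 ⇔ cos(x) = -4*sin(x) ⇔ tan(x) = -1/4, i.e. x = arctan(-1/4) + nπ; keep the solutions lying in [0, π].
  ⇒ x = pi - atan(1/4) ≈ 2.8966

f''(x) = -sin(x) + 4*cos(x)
Second-derivative test at each critical point:
  f''(2.8966) = -4.1231 < 0 → local maximum

Critical points: x = pi - atan(1/4) ≈ 2.8966 (local maximum)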